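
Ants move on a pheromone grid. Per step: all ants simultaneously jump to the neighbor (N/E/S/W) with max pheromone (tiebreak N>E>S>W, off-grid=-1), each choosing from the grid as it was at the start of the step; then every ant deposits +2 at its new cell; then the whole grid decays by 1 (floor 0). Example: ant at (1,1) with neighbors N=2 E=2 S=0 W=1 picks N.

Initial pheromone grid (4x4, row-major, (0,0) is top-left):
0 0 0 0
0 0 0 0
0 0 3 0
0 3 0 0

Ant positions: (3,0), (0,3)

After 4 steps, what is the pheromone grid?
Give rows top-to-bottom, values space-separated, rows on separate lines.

After step 1: ants at (3,1),(1,3)
  0 0 0 0
  0 0 0 1
  0 0 2 0
  0 4 0 0
After step 2: ants at (2,1),(0,3)
  0 0 0 1
  0 0 0 0
  0 1 1 0
  0 3 0 0
After step 3: ants at (3,1),(1,3)
  0 0 0 0
  0 0 0 1
  0 0 0 0
  0 4 0 0
After step 4: ants at (2,1),(0,3)
  0 0 0 1
  0 0 0 0
  0 1 0 0
  0 3 0 0

0 0 0 1
0 0 0 0
0 1 0 0
0 3 0 0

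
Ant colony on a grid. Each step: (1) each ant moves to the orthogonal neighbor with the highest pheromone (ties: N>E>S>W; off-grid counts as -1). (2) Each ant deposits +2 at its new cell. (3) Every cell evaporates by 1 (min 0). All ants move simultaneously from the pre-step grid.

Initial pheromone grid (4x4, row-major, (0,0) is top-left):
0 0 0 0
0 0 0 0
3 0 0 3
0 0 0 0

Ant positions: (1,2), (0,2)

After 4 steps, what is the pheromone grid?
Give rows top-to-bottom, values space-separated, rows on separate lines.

After step 1: ants at (0,2),(0,3)
  0 0 1 1
  0 0 0 0
  2 0 0 2
  0 0 0 0
After step 2: ants at (0,3),(0,2)
  0 0 2 2
  0 0 0 0
  1 0 0 1
  0 0 0 0
After step 3: ants at (0,2),(0,3)
  0 0 3 3
  0 0 0 0
  0 0 0 0
  0 0 0 0
After step 4: ants at (0,3),(0,2)
  0 0 4 4
  0 0 0 0
  0 0 0 0
  0 0 0 0

0 0 4 4
0 0 0 0
0 0 0 0
0 0 0 0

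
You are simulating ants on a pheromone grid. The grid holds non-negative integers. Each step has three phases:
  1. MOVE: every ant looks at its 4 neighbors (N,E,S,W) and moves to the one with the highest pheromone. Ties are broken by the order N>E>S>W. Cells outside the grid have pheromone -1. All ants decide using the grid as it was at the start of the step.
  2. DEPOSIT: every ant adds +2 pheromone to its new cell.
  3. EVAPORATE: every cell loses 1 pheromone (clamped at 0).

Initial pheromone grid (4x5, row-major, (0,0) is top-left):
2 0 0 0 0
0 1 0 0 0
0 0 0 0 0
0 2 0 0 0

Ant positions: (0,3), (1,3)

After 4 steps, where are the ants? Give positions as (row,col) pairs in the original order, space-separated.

Step 1: ant0:(0,3)->E->(0,4) | ant1:(1,3)->N->(0,3)
  grid max=1 at (0,0)
Step 2: ant0:(0,4)->W->(0,3) | ant1:(0,3)->E->(0,4)
  grid max=2 at (0,3)
Step 3: ant0:(0,3)->E->(0,4) | ant1:(0,4)->W->(0,3)
  grid max=3 at (0,3)
Step 4: ant0:(0,4)->W->(0,3) | ant1:(0,3)->E->(0,4)
  grid max=4 at (0,3)

(0,3) (0,4)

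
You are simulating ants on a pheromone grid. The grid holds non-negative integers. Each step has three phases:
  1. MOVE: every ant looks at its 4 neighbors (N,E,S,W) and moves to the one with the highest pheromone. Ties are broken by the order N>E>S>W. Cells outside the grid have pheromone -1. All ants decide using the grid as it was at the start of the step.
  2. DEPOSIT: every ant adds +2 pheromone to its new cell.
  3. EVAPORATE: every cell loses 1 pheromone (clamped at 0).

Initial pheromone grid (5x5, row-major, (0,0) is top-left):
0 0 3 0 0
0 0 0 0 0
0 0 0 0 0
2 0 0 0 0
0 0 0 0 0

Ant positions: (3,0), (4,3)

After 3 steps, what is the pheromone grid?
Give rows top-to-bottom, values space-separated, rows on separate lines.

After step 1: ants at (2,0),(3,3)
  0 0 2 0 0
  0 0 0 0 0
  1 0 0 0 0
  1 0 0 1 0
  0 0 0 0 0
After step 2: ants at (3,0),(2,3)
  0 0 1 0 0
  0 0 0 0 0
  0 0 0 1 0
  2 0 0 0 0
  0 0 0 0 0
After step 3: ants at (2,0),(1,3)
  0 0 0 0 0
  0 0 0 1 0
  1 0 0 0 0
  1 0 0 0 0
  0 0 0 0 0

0 0 0 0 0
0 0 0 1 0
1 0 0 0 0
1 0 0 0 0
0 0 0 0 0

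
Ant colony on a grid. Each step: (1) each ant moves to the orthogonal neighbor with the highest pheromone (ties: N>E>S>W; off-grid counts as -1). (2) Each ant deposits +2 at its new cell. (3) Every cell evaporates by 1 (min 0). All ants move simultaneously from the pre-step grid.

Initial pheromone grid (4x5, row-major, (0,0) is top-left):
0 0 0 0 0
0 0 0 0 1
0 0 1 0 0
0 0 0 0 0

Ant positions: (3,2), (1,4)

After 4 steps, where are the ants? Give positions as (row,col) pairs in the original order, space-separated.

Step 1: ant0:(3,2)->N->(2,2) | ant1:(1,4)->N->(0,4)
  grid max=2 at (2,2)
Step 2: ant0:(2,2)->N->(1,2) | ant1:(0,4)->S->(1,4)
  grid max=1 at (1,2)
Step 3: ant0:(1,2)->S->(2,2) | ant1:(1,4)->N->(0,4)
  grid max=2 at (2,2)
Step 4: ant0:(2,2)->N->(1,2) | ant1:(0,4)->S->(1,4)
  grid max=1 at (1,2)

(1,2) (1,4)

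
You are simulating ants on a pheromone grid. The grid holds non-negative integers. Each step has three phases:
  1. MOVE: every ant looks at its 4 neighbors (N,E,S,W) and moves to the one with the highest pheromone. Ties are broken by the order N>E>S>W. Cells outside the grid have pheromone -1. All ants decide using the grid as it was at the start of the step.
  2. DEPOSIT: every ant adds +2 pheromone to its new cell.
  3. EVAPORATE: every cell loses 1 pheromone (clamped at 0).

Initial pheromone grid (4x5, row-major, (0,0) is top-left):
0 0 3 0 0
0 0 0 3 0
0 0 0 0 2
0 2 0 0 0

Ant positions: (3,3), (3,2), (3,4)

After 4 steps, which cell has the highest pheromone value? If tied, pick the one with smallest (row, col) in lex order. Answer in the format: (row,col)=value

Step 1: ant0:(3,3)->N->(2,3) | ant1:(3,2)->W->(3,1) | ant2:(3,4)->N->(2,4)
  grid max=3 at (2,4)
Step 2: ant0:(2,3)->E->(2,4) | ant1:(3,1)->N->(2,1) | ant2:(2,4)->W->(2,3)
  grid max=4 at (2,4)
Step 3: ant0:(2,4)->W->(2,3) | ant1:(2,1)->S->(3,1) | ant2:(2,3)->E->(2,4)
  grid max=5 at (2,4)
Step 4: ant0:(2,3)->E->(2,4) | ant1:(3,1)->N->(2,1) | ant2:(2,4)->W->(2,3)
  grid max=6 at (2,4)
Final grid:
  0 0 0 0 0
  0 0 0 0 0
  0 1 0 4 6
  0 2 0 0 0
Max pheromone 6 at (2,4)

Answer: (2,4)=6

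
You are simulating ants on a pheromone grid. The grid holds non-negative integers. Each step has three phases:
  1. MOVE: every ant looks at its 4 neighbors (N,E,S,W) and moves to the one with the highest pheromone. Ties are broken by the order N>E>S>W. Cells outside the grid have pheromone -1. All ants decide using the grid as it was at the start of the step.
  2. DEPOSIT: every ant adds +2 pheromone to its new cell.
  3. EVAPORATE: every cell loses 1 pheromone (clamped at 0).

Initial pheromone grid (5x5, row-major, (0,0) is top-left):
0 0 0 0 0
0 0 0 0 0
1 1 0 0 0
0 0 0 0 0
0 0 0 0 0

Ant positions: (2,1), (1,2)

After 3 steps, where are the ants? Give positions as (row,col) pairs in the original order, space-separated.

Step 1: ant0:(2,1)->W->(2,0) | ant1:(1,2)->N->(0,2)
  grid max=2 at (2,0)
Step 2: ant0:(2,0)->N->(1,0) | ant1:(0,2)->E->(0,3)
  grid max=1 at (0,3)
Step 3: ant0:(1,0)->S->(2,0) | ant1:(0,3)->E->(0,4)
  grid max=2 at (2,0)

(2,0) (0,4)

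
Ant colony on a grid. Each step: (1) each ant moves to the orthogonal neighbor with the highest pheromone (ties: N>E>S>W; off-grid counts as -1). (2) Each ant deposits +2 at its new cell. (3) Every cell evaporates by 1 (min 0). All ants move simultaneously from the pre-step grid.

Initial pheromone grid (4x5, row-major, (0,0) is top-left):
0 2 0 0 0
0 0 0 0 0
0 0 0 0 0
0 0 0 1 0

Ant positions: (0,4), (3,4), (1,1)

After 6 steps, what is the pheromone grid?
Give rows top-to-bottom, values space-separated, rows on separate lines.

After step 1: ants at (1,4),(3,3),(0,1)
  0 3 0 0 0
  0 0 0 0 1
  0 0 0 0 0
  0 0 0 2 0
After step 2: ants at (0,4),(2,3),(0,2)
  0 2 1 0 1
  0 0 0 0 0
  0 0 0 1 0
  0 0 0 1 0
After step 3: ants at (1,4),(3,3),(0,1)
  0 3 0 0 0
  0 0 0 0 1
  0 0 0 0 0
  0 0 0 2 0
After step 4: ants at (0,4),(2,3),(0,2)
  0 2 1 0 1
  0 0 0 0 0
  0 0 0 1 0
  0 0 0 1 0
After step 5: ants at (1,4),(3,3),(0,1)
  0 3 0 0 0
  0 0 0 0 1
  0 0 0 0 0
  0 0 0 2 0
After step 6: ants at (0,4),(2,3),(0,2)
  0 2 1 0 1
  0 0 0 0 0
  0 0 0 1 0
  0 0 0 1 0

0 2 1 0 1
0 0 0 0 0
0 0 0 1 0
0 0 0 1 0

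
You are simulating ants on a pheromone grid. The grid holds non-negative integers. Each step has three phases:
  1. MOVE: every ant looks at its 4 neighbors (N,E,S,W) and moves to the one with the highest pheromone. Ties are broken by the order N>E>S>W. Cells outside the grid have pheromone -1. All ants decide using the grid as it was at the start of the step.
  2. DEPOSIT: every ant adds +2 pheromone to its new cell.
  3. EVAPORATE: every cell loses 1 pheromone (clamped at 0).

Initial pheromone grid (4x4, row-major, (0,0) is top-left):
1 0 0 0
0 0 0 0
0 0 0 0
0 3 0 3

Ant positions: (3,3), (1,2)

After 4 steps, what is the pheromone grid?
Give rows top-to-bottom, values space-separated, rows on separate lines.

After step 1: ants at (2,3),(0,2)
  0 0 1 0
  0 0 0 0
  0 0 0 1
  0 2 0 2
After step 2: ants at (3,3),(0,3)
  0 0 0 1
  0 0 0 0
  0 0 0 0
  0 1 0 3
After step 3: ants at (2,3),(1,3)
  0 0 0 0
  0 0 0 1
  0 0 0 1
  0 0 0 2
After step 4: ants at (3,3),(2,3)
  0 0 0 0
  0 0 0 0
  0 0 0 2
  0 0 0 3

0 0 0 0
0 0 0 0
0 0 0 2
0 0 0 3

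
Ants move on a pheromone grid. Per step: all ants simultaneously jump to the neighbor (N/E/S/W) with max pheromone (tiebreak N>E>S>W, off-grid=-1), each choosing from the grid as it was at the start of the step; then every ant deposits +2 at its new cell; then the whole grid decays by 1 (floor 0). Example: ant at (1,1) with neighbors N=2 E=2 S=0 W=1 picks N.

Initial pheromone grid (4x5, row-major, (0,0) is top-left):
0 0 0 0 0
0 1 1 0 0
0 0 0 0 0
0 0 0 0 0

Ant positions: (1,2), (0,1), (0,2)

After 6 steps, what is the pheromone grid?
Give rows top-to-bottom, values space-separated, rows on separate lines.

After step 1: ants at (1,1),(1,1),(1,2)
  0 0 0 0 0
  0 4 2 0 0
  0 0 0 0 0
  0 0 0 0 0
After step 2: ants at (1,2),(1,2),(1,1)
  0 0 0 0 0
  0 5 5 0 0
  0 0 0 0 0
  0 0 0 0 0
After step 3: ants at (1,1),(1,1),(1,2)
  0 0 0 0 0
  0 8 6 0 0
  0 0 0 0 0
  0 0 0 0 0
After step 4: ants at (1,2),(1,2),(1,1)
  0 0 0 0 0
  0 9 9 0 0
  0 0 0 0 0
  0 0 0 0 0
After step 5: ants at (1,1),(1,1),(1,2)
  0 0 0 0 0
  0 12 10 0 0
  0 0 0 0 0
  0 0 0 0 0
After step 6: ants at (1,2),(1,2),(1,1)
  0 0 0 0 0
  0 13 13 0 0
  0 0 0 0 0
  0 0 0 0 0

0 0 0 0 0
0 13 13 0 0
0 0 0 0 0
0 0 0 0 0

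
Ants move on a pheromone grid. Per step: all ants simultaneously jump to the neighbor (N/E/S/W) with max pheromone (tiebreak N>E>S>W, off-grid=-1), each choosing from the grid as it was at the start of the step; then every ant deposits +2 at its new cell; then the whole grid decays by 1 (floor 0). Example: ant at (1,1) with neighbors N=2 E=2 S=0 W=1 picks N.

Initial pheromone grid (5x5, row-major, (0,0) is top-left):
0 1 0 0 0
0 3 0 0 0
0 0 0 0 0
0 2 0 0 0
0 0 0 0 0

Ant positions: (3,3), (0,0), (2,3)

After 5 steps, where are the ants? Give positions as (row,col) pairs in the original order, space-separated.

Step 1: ant0:(3,3)->N->(2,3) | ant1:(0,0)->E->(0,1) | ant2:(2,3)->N->(1,3)
  grid max=2 at (0,1)
Step 2: ant0:(2,3)->N->(1,3) | ant1:(0,1)->S->(1,1) | ant2:(1,3)->S->(2,3)
  grid max=3 at (1,1)
Step 3: ant0:(1,3)->S->(2,3) | ant1:(1,1)->N->(0,1) | ant2:(2,3)->N->(1,3)
  grid max=3 at (1,3)
Step 4: ant0:(2,3)->N->(1,3) | ant1:(0,1)->S->(1,1) | ant2:(1,3)->S->(2,3)
  grid max=4 at (1,3)
Step 5: ant0:(1,3)->S->(2,3) | ant1:(1,1)->N->(0,1) | ant2:(2,3)->N->(1,3)
  grid max=5 at (1,3)

(2,3) (0,1) (1,3)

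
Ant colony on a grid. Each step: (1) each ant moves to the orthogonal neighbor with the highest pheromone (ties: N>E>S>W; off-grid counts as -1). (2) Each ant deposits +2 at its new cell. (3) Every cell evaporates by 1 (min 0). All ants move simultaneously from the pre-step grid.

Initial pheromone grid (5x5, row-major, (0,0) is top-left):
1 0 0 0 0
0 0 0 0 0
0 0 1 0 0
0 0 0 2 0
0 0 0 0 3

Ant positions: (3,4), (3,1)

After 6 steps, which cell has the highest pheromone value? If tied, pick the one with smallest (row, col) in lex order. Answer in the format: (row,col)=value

Step 1: ant0:(3,4)->S->(4,4) | ant1:(3,1)->N->(2,1)
  grid max=4 at (4,4)
Step 2: ant0:(4,4)->N->(3,4) | ant1:(2,1)->N->(1,1)
  grid max=3 at (4,4)
Step 3: ant0:(3,4)->S->(4,4) | ant1:(1,1)->N->(0,1)
  grid max=4 at (4,4)
Step 4: ant0:(4,4)->N->(3,4) | ant1:(0,1)->E->(0,2)
  grid max=3 at (4,4)
Step 5: ant0:(3,4)->S->(4,4) | ant1:(0,2)->E->(0,3)
  grid max=4 at (4,4)
Step 6: ant0:(4,4)->N->(3,4) | ant1:(0,3)->E->(0,4)
  grid max=3 at (4,4)
Final grid:
  0 0 0 0 1
  0 0 0 0 0
  0 0 0 0 0
  0 0 0 0 1
  0 0 0 0 3
Max pheromone 3 at (4,4)

Answer: (4,4)=3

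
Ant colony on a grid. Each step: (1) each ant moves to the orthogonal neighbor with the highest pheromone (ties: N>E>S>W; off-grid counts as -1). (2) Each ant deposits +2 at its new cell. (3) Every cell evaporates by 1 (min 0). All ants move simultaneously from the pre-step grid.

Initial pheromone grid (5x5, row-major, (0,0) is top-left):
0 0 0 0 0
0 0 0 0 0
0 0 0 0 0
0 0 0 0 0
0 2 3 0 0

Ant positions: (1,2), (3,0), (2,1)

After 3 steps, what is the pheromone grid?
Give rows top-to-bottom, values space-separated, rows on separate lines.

After step 1: ants at (0,2),(2,0),(1,1)
  0 0 1 0 0
  0 1 0 0 0
  1 0 0 0 0
  0 0 0 0 0
  0 1 2 0 0
After step 2: ants at (0,3),(1,0),(0,1)
  0 1 0 1 0
  1 0 0 0 0
  0 0 0 0 0
  0 0 0 0 0
  0 0 1 0 0
After step 3: ants at (0,4),(0,0),(0,2)
  1 0 1 0 1
  0 0 0 0 0
  0 0 0 0 0
  0 0 0 0 0
  0 0 0 0 0

1 0 1 0 1
0 0 0 0 0
0 0 0 0 0
0 0 0 0 0
0 0 0 0 0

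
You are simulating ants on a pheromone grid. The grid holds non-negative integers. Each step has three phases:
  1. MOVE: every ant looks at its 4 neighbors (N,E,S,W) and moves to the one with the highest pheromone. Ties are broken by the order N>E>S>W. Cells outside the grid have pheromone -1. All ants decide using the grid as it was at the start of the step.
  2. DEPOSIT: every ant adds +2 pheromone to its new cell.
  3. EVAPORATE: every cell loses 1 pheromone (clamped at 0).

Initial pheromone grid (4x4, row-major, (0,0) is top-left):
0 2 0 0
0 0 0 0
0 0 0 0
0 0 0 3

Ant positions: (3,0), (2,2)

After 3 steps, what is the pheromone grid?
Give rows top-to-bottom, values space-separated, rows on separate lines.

After step 1: ants at (2,0),(1,2)
  0 1 0 0
  0 0 1 0
  1 0 0 0
  0 0 0 2
After step 2: ants at (1,0),(0,2)
  0 0 1 0
  1 0 0 0
  0 0 0 0
  0 0 0 1
After step 3: ants at (0,0),(0,3)
  1 0 0 1
  0 0 0 0
  0 0 0 0
  0 0 0 0

1 0 0 1
0 0 0 0
0 0 0 0
0 0 0 0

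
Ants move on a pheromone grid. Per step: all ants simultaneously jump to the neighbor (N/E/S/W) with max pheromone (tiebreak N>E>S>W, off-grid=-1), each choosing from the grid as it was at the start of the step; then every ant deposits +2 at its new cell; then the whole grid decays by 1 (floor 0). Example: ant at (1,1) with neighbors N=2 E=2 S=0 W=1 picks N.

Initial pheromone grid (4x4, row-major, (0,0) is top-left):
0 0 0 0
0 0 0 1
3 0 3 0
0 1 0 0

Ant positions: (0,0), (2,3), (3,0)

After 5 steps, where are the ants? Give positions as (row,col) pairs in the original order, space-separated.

Step 1: ant0:(0,0)->E->(0,1) | ant1:(2,3)->W->(2,2) | ant2:(3,0)->N->(2,0)
  grid max=4 at (2,0)
Step 2: ant0:(0,1)->E->(0,2) | ant1:(2,2)->N->(1,2) | ant2:(2,0)->N->(1,0)
  grid max=3 at (2,0)
Step 3: ant0:(0,2)->S->(1,2) | ant1:(1,2)->S->(2,2) | ant2:(1,0)->S->(2,0)
  grid max=4 at (2,0)
Step 4: ant0:(1,2)->S->(2,2) | ant1:(2,2)->N->(1,2) | ant2:(2,0)->N->(1,0)
  grid max=5 at (2,2)
Step 5: ant0:(2,2)->N->(1,2) | ant1:(1,2)->S->(2,2) | ant2:(1,0)->S->(2,0)
  grid max=6 at (2,2)

(1,2) (2,2) (2,0)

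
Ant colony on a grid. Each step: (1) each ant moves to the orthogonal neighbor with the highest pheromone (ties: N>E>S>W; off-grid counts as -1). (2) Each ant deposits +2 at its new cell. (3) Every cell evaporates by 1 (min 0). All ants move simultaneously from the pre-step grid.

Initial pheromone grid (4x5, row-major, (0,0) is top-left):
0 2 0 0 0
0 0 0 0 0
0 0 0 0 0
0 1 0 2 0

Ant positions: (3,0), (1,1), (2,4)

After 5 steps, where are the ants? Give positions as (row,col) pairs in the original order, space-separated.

Step 1: ant0:(3,0)->E->(3,1) | ant1:(1,1)->N->(0,1) | ant2:(2,4)->N->(1,4)
  grid max=3 at (0,1)
Step 2: ant0:(3,1)->N->(2,1) | ant1:(0,1)->E->(0,2) | ant2:(1,4)->N->(0,4)
  grid max=2 at (0,1)
Step 3: ant0:(2,1)->S->(3,1) | ant1:(0,2)->W->(0,1) | ant2:(0,4)->S->(1,4)
  grid max=3 at (0,1)
Step 4: ant0:(3,1)->N->(2,1) | ant1:(0,1)->E->(0,2) | ant2:(1,4)->N->(0,4)
  grid max=2 at (0,1)
Step 5: ant0:(2,1)->S->(3,1) | ant1:(0,2)->W->(0,1) | ant2:(0,4)->S->(1,4)
  grid max=3 at (0,1)

(3,1) (0,1) (1,4)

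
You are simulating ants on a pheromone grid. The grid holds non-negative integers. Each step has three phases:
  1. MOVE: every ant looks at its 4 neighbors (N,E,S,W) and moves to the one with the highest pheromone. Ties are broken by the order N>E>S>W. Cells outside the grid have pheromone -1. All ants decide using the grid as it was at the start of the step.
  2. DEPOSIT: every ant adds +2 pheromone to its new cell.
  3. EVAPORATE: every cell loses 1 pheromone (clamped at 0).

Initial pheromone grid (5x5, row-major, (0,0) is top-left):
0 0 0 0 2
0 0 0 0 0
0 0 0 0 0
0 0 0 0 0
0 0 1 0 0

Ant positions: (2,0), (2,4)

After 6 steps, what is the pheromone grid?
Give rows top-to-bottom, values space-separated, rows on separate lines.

After step 1: ants at (1,0),(1,4)
  0 0 0 0 1
  1 0 0 0 1
  0 0 0 0 0
  0 0 0 0 0
  0 0 0 0 0
After step 2: ants at (0,0),(0,4)
  1 0 0 0 2
  0 0 0 0 0
  0 0 0 0 0
  0 0 0 0 0
  0 0 0 0 0
After step 3: ants at (0,1),(1,4)
  0 1 0 0 1
  0 0 0 0 1
  0 0 0 0 0
  0 0 0 0 0
  0 0 0 0 0
After step 4: ants at (0,2),(0,4)
  0 0 1 0 2
  0 0 0 0 0
  0 0 0 0 0
  0 0 0 0 0
  0 0 0 0 0
After step 5: ants at (0,3),(1,4)
  0 0 0 1 1
  0 0 0 0 1
  0 0 0 0 0
  0 0 0 0 0
  0 0 0 0 0
After step 6: ants at (0,4),(0,4)
  0 0 0 0 4
  0 0 0 0 0
  0 0 0 0 0
  0 0 0 0 0
  0 0 0 0 0

0 0 0 0 4
0 0 0 0 0
0 0 0 0 0
0 0 0 0 0
0 0 0 0 0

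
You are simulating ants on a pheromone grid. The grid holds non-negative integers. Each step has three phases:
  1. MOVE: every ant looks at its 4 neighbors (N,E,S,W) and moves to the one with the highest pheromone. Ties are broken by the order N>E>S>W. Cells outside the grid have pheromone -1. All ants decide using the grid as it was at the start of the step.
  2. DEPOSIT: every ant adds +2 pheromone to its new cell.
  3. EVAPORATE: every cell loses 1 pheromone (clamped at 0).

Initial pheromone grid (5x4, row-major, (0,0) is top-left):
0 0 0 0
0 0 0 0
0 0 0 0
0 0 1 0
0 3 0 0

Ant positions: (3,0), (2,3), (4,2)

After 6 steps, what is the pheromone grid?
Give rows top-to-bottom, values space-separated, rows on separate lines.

After step 1: ants at (2,0),(1,3),(4,1)
  0 0 0 0
  0 0 0 1
  1 0 0 0
  0 0 0 0
  0 4 0 0
After step 2: ants at (1,0),(0,3),(3,1)
  0 0 0 1
  1 0 0 0
  0 0 0 0
  0 1 0 0
  0 3 0 0
After step 3: ants at (0,0),(1,3),(4,1)
  1 0 0 0
  0 0 0 1
  0 0 0 0
  0 0 0 0
  0 4 0 0
After step 4: ants at (0,1),(0,3),(3,1)
  0 1 0 1
  0 0 0 0
  0 0 0 0
  0 1 0 0
  0 3 0 0
After step 5: ants at (0,2),(1,3),(4,1)
  0 0 1 0
  0 0 0 1
  0 0 0 0
  0 0 0 0
  0 4 0 0
After step 6: ants at (0,3),(0,3),(3,1)
  0 0 0 3
  0 0 0 0
  0 0 0 0
  0 1 0 0
  0 3 0 0

0 0 0 3
0 0 0 0
0 0 0 0
0 1 0 0
0 3 0 0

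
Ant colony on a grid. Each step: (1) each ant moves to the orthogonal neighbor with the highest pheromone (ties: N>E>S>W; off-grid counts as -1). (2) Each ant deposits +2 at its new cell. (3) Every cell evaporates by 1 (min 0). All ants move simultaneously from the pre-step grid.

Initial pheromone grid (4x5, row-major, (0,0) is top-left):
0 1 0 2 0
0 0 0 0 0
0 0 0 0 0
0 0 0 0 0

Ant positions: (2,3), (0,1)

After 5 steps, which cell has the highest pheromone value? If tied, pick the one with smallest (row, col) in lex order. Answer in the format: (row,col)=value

Answer: (0,3)=5

Derivation:
Step 1: ant0:(2,3)->N->(1,3) | ant1:(0,1)->E->(0,2)
  grid max=1 at (0,2)
Step 2: ant0:(1,3)->N->(0,3) | ant1:(0,2)->E->(0,3)
  grid max=4 at (0,3)
Step 3: ant0:(0,3)->E->(0,4) | ant1:(0,3)->E->(0,4)
  grid max=3 at (0,3)
Step 4: ant0:(0,4)->W->(0,3) | ant1:(0,4)->W->(0,3)
  grid max=6 at (0,3)
Step 5: ant0:(0,3)->E->(0,4) | ant1:(0,3)->E->(0,4)
  grid max=5 at (0,3)
Final grid:
  0 0 0 5 5
  0 0 0 0 0
  0 0 0 0 0
  0 0 0 0 0
Max pheromone 5 at (0,3)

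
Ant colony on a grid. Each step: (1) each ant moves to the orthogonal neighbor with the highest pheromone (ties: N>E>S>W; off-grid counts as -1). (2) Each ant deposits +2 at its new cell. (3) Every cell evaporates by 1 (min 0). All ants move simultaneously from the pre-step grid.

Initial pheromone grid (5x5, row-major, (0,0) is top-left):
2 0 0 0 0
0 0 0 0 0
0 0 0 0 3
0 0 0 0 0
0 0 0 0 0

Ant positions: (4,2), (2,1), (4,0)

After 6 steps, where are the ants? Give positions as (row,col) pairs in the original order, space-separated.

Step 1: ant0:(4,2)->N->(3,2) | ant1:(2,1)->N->(1,1) | ant2:(4,0)->N->(3,0)
  grid max=2 at (2,4)
Step 2: ant0:(3,2)->N->(2,2) | ant1:(1,1)->N->(0,1) | ant2:(3,0)->N->(2,0)
  grid max=1 at (0,1)
Step 3: ant0:(2,2)->N->(1,2) | ant1:(0,1)->E->(0,2) | ant2:(2,0)->N->(1,0)
  grid max=1 at (0,2)
Step 4: ant0:(1,2)->N->(0,2) | ant1:(0,2)->S->(1,2) | ant2:(1,0)->N->(0,0)
  grid max=2 at (0,2)
Step 5: ant0:(0,2)->S->(1,2) | ant1:(1,2)->N->(0,2) | ant2:(0,0)->E->(0,1)
  grid max=3 at (0,2)
Step 6: ant0:(1,2)->N->(0,2) | ant1:(0,2)->S->(1,2) | ant2:(0,1)->E->(0,2)
  grid max=6 at (0,2)

(0,2) (1,2) (0,2)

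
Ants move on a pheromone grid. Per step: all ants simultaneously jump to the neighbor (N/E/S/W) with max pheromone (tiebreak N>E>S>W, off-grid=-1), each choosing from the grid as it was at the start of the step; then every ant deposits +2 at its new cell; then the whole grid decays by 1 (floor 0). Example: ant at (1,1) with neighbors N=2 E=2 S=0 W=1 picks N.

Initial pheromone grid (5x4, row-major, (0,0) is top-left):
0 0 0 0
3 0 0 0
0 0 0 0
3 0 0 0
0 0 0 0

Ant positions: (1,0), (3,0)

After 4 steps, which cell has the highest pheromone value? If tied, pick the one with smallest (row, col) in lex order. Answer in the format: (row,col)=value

Answer: (1,0)=7

Derivation:
Step 1: ant0:(1,0)->N->(0,0) | ant1:(3,0)->N->(2,0)
  grid max=2 at (1,0)
Step 2: ant0:(0,0)->S->(1,0) | ant1:(2,0)->N->(1,0)
  grid max=5 at (1,0)
Step 3: ant0:(1,0)->N->(0,0) | ant1:(1,0)->N->(0,0)
  grid max=4 at (1,0)
Step 4: ant0:(0,0)->S->(1,0) | ant1:(0,0)->S->(1,0)
  grid max=7 at (1,0)
Final grid:
  2 0 0 0
  7 0 0 0
  0 0 0 0
  0 0 0 0
  0 0 0 0
Max pheromone 7 at (1,0)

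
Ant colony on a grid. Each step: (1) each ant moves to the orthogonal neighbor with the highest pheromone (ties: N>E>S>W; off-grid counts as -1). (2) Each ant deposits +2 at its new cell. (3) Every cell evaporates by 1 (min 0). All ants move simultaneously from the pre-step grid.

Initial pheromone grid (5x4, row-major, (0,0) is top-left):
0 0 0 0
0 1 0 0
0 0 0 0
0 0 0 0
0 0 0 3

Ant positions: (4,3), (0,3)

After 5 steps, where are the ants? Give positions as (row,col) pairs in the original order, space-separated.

Step 1: ant0:(4,3)->N->(3,3) | ant1:(0,3)->S->(1,3)
  grid max=2 at (4,3)
Step 2: ant0:(3,3)->S->(4,3) | ant1:(1,3)->N->(0,3)
  grid max=3 at (4,3)
Step 3: ant0:(4,3)->N->(3,3) | ant1:(0,3)->S->(1,3)
  grid max=2 at (4,3)
Step 4: ant0:(3,3)->S->(4,3) | ant1:(1,3)->N->(0,3)
  grid max=3 at (4,3)
Step 5: ant0:(4,3)->N->(3,3) | ant1:(0,3)->S->(1,3)
  grid max=2 at (4,3)

(3,3) (1,3)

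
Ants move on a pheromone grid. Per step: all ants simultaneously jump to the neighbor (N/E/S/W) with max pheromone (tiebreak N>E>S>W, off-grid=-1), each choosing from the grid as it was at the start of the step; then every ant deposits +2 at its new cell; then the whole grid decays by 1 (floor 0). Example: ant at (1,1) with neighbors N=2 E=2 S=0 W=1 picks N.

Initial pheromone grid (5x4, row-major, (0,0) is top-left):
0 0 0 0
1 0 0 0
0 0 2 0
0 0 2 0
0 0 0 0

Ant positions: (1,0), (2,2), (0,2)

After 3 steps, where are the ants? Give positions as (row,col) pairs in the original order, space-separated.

Step 1: ant0:(1,0)->N->(0,0) | ant1:(2,2)->S->(3,2) | ant2:(0,2)->E->(0,3)
  grid max=3 at (3,2)
Step 2: ant0:(0,0)->E->(0,1) | ant1:(3,2)->N->(2,2) | ant2:(0,3)->S->(1,3)
  grid max=2 at (2,2)
Step 3: ant0:(0,1)->E->(0,2) | ant1:(2,2)->S->(3,2) | ant2:(1,3)->N->(0,3)
  grid max=3 at (3,2)

(0,2) (3,2) (0,3)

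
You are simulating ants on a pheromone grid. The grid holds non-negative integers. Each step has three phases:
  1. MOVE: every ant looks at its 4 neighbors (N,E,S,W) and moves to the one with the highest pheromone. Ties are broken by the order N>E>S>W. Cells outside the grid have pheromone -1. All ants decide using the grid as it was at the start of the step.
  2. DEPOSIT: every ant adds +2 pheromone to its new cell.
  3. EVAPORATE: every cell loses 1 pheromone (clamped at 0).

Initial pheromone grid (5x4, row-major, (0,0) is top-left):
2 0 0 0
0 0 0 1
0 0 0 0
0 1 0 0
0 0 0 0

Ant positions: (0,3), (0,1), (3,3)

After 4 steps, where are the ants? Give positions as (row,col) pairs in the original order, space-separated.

Step 1: ant0:(0,3)->S->(1,3) | ant1:(0,1)->W->(0,0) | ant2:(3,3)->N->(2,3)
  grid max=3 at (0,0)
Step 2: ant0:(1,3)->S->(2,3) | ant1:(0,0)->E->(0,1) | ant2:(2,3)->N->(1,3)
  grid max=3 at (1,3)
Step 3: ant0:(2,3)->N->(1,3) | ant1:(0,1)->W->(0,0) | ant2:(1,3)->S->(2,3)
  grid max=4 at (1,3)
Step 4: ant0:(1,3)->S->(2,3) | ant1:(0,0)->E->(0,1) | ant2:(2,3)->N->(1,3)
  grid max=5 at (1,3)

(2,3) (0,1) (1,3)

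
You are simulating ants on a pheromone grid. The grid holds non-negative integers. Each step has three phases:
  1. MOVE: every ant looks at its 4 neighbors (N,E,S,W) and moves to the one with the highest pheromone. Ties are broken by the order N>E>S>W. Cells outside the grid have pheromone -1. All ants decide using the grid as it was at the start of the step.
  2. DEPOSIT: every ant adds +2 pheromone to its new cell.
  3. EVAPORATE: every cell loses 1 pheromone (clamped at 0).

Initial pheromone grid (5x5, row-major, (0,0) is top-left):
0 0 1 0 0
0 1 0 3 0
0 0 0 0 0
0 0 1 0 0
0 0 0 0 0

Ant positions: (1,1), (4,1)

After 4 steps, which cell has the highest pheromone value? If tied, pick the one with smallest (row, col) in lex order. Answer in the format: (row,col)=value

Step 1: ant0:(1,1)->N->(0,1) | ant1:(4,1)->N->(3,1)
  grid max=2 at (1,3)
Step 2: ant0:(0,1)->E->(0,2) | ant1:(3,1)->N->(2,1)
  grid max=1 at (0,2)
Step 3: ant0:(0,2)->E->(0,3) | ant1:(2,1)->N->(1,1)
  grid max=1 at (0,3)
Step 4: ant0:(0,3)->E->(0,4) | ant1:(1,1)->N->(0,1)
  grid max=1 at (0,1)
Final grid:
  0 1 0 0 1
  0 0 0 0 0
  0 0 0 0 0
  0 0 0 0 0
  0 0 0 0 0
Max pheromone 1 at (0,1)

Answer: (0,1)=1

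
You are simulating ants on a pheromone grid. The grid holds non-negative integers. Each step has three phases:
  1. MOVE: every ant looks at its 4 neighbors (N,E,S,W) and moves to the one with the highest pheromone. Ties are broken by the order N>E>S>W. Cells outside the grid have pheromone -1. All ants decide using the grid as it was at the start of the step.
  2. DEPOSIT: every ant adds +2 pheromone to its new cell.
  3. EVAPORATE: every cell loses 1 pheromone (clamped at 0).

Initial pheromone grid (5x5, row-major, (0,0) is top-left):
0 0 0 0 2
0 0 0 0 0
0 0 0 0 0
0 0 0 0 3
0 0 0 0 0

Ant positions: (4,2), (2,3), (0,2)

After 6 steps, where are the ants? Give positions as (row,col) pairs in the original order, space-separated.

Step 1: ant0:(4,2)->N->(3,2) | ant1:(2,3)->N->(1,3) | ant2:(0,2)->E->(0,3)
  grid max=2 at (3,4)
Step 2: ant0:(3,2)->N->(2,2) | ant1:(1,3)->N->(0,3) | ant2:(0,3)->E->(0,4)
  grid max=2 at (0,3)
Step 3: ant0:(2,2)->N->(1,2) | ant1:(0,3)->E->(0,4) | ant2:(0,4)->W->(0,3)
  grid max=3 at (0,3)
Step 4: ant0:(1,2)->N->(0,2) | ant1:(0,4)->W->(0,3) | ant2:(0,3)->E->(0,4)
  grid max=4 at (0,3)
Step 5: ant0:(0,2)->E->(0,3) | ant1:(0,3)->E->(0,4) | ant2:(0,4)->W->(0,3)
  grid max=7 at (0,3)
Step 6: ant0:(0,3)->E->(0,4) | ant1:(0,4)->W->(0,3) | ant2:(0,3)->E->(0,4)
  grid max=8 at (0,3)

(0,4) (0,3) (0,4)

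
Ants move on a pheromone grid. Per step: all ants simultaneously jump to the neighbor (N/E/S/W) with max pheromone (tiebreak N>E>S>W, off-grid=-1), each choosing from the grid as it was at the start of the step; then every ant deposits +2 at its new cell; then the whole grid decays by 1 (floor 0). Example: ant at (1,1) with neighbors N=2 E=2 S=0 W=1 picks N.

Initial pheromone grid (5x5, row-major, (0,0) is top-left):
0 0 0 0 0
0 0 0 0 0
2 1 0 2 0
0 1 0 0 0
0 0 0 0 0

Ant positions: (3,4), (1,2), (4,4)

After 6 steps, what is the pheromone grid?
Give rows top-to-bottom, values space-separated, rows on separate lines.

After step 1: ants at (2,4),(0,2),(3,4)
  0 0 1 0 0
  0 0 0 0 0
  1 0 0 1 1
  0 0 0 0 1
  0 0 0 0 0
After step 2: ants at (3,4),(0,3),(2,4)
  0 0 0 1 0
  0 0 0 0 0
  0 0 0 0 2
  0 0 0 0 2
  0 0 0 0 0
After step 3: ants at (2,4),(0,4),(3,4)
  0 0 0 0 1
  0 0 0 0 0
  0 0 0 0 3
  0 0 0 0 3
  0 0 0 0 0
After step 4: ants at (3,4),(1,4),(2,4)
  0 0 0 0 0
  0 0 0 0 1
  0 0 0 0 4
  0 0 0 0 4
  0 0 0 0 0
After step 5: ants at (2,4),(2,4),(3,4)
  0 0 0 0 0
  0 0 0 0 0
  0 0 0 0 7
  0 0 0 0 5
  0 0 0 0 0
After step 6: ants at (3,4),(3,4),(2,4)
  0 0 0 0 0
  0 0 0 0 0
  0 0 0 0 8
  0 0 0 0 8
  0 0 0 0 0

0 0 0 0 0
0 0 0 0 0
0 0 0 0 8
0 0 0 0 8
0 0 0 0 0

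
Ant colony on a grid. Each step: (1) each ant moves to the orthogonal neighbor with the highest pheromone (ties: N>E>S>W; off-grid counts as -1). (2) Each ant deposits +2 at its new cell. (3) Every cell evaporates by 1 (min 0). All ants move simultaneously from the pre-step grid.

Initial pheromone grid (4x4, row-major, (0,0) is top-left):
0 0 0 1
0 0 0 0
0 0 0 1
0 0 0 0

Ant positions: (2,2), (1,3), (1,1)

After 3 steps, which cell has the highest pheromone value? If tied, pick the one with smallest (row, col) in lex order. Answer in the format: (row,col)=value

Step 1: ant0:(2,2)->E->(2,3) | ant1:(1,3)->N->(0,3) | ant2:(1,1)->N->(0,1)
  grid max=2 at (0,3)
Step 2: ant0:(2,3)->N->(1,3) | ant1:(0,3)->S->(1,3) | ant2:(0,1)->E->(0,2)
  grid max=3 at (1,3)
Step 3: ant0:(1,3)->N->(0,3) | ant1:(1,3)->N->(0,3) | ant2:(0,2)->E->(0,3)
  grid max=6 at (0,3)
Final grid:
  0 0 0 6
  0 0 0 2
  0 0 0 0
  0 0 0 0
Max pheromone 6 at (0,3)

Answer: (0,3)=6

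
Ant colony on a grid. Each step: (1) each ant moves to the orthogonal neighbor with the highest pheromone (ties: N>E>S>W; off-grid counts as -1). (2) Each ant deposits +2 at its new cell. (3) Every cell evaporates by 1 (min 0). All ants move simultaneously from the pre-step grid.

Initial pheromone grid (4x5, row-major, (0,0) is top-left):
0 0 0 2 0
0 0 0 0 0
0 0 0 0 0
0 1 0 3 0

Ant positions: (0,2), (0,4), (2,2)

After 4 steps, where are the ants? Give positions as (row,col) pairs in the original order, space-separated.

Step 1: ant0:(0,2)->E->(0,3) | ant1:(0,4)->W->(0,3) | ant2:(2,2)->N->(1,2)
  grid max=5 at (0,3)
Step 2: ant0:(0,3)->E->(0,4) | ant1:(0,3)->E->(0,4) | ant2:(1,2)->N->(0,2)
  grid max=4 at (0,3)
Step 3: ant0:(0,4)->W->(0,3) | ant1:(0,4)->W->(0,3) | ant2:(0,2)->E->(0,3)
  grid max=9 at (0,3)
Step 4: ant0:(0,3)->E->(0,4) | ant1:(0,3)->E->(0,4) | ant2:(0,3)->E->(0,4)
  grid max=8 at (0,3)

(0,4) (0,4) (0,4)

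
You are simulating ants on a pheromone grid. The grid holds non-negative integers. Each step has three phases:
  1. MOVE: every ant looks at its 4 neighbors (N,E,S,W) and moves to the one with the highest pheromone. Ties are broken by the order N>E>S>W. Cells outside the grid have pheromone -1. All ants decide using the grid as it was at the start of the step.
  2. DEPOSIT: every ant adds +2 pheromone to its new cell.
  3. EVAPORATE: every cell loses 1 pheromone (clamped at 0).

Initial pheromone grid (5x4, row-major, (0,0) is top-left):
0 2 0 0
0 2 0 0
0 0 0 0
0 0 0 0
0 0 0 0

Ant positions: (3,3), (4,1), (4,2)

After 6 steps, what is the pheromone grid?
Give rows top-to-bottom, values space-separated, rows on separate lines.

After step 1: ants at (2,3),(3,1),(3,2)
  0 1 0 0
  0 1 0 0
  0 0 0 1
  0 1 1 0
  0 0 0 0
After step 2: ants at (1,3),(3,2),(3,1)
  0 0 0 0
  0 0 0 1
  0 0 0 0
  0 2 2 0
  0 0 0 0
After step 3: ants at (0,3),(3,1),(3,2)
  0 0 0 1
  0 0 0 0
  0 0 0 0
  0 3 3 0
  0 0 0 0
After step 4: ants at (1,3),(3,2),(3,1)
  0 0 0 0
  0 0 0 1
  0 0 0 0
  0 4 4 0
  0 0 0 0
After step 5: ants at (0,3),(3,1),(3,2)
  0 0 0 1
  0 0 0 0
  0 0 0 0
  0 5 5 0
  0 0 0 0
After step 6: ants at (1,3),(3,2),(3,1)
  0 0 0 0
  0 0 0 1
  0 0 0 0
  0 6 6 0
  0 0 0 0

0 0 0 0
0 0 0 1
0 0 0 0
0 6 6 0
0 0 0 0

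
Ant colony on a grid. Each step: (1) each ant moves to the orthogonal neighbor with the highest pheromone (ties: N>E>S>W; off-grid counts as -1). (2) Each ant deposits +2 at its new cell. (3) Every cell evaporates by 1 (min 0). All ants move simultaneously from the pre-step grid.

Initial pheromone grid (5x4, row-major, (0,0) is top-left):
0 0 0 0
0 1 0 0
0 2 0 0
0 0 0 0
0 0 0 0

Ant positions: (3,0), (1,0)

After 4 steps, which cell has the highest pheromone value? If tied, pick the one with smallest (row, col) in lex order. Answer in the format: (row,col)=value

Answer: (2,1)=6

Derivation:
Step 1: ant0:(3,0)->N->(2,0) | ant1:(1,0)->E->(1,1)
  grid max=2 at (1,1)
Step 2: ant0:(2,0)->E->(2,1) | ant1:(1,1)->S->(2,1)
  grid max=4 at (2,1)
Step 3: ant0:(2,1)->N->(1,1) | ant1:(2,1)->N->(1,1)
  grid max=4 at (1,1)
Step 4: ant0:(1,1)->S->(2,1) | ant1:(1,1)->S->(2,1)
  grid max=6 at (2,1)
Final grid:
  0 0 0 0
  0 3 0 0
  0 6 0 0
  0 0 0 0
  0 0 0 0
Max pheromone 6 at (2,1)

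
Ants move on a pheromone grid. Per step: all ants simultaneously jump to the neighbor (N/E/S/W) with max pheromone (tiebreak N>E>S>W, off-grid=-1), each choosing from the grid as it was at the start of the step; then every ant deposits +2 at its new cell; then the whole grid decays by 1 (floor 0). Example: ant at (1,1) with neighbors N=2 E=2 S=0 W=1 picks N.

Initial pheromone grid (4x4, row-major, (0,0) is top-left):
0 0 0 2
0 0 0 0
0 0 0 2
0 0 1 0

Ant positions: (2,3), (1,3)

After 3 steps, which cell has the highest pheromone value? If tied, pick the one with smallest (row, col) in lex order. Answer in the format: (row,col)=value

Step 1: ant0:(2,3)->N->(1,3) | ant1:(1,3)->N->(0,3)
  grid max=3 at (0,3)
Step 2: ant0:(1,3)->N->(0,3) | ant1:(0,3)->S->(1,3)
  grid max=4 at (0,3)
Step 3: ant0:(0,3)->S->(1,3) | ant1:(1,3)->N->(0,3)
  grid max=5 at (0,3)
Final grid:
  0 0 0 5
  0 0 0 3
  0 0 0 0
  0 0 0 0
Max pheromone 5 at (0,3)

Answer: (0,3)=5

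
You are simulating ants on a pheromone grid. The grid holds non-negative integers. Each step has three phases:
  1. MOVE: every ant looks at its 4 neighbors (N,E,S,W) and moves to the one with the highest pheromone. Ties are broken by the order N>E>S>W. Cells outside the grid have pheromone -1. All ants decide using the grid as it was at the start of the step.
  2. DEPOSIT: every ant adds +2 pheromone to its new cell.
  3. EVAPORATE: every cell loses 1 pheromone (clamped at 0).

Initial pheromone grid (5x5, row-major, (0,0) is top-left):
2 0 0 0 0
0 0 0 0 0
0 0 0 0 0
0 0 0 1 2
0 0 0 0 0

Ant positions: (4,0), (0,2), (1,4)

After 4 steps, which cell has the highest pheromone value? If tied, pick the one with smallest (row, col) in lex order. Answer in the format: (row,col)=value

Step 1: ant0:(4,0)->N->(3,0) | ant1:(0,2)->E->(0,3) | ant2:(1,4)->N->(0,4)
  grid max=1 at (0,0)
Step 2: ant0:(3,0)->N->(2,0) | ant1:(0,3)->E->(0,4) | ant2:(0,4)->W->(0,3)
  grid max=2 at (0,3)
Step 3: ant0:(2,0)->N->(1,0) | ant1:(0,4)->W->(0,3) | ant2:(0,3)->E->(0,4)
  grid max=3 at (0,3)
Step 4: ant0:(1,0)->N->(0,0) | ant1:(0,3)->E->(0,4) | ant2:(0,4)->W->(0,3)
  grid max=4 at (0,3)
Final grid:
  1 0 0 4 4
  0 0 0 0 0
  0 0 0 0 0
  0 0 0 0 0
  0 0 0 0 0
Max pheromone 4 at (0,3)

Answer: (0,3)=4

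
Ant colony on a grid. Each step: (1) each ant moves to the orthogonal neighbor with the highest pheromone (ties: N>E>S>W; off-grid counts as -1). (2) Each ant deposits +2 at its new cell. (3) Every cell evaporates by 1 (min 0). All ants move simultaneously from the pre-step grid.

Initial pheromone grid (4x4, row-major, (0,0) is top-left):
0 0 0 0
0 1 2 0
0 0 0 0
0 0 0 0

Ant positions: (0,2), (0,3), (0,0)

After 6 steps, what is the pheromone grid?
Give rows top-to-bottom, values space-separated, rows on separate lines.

After step 1: ants at (1,2),(1,3),(0,1)
  0 1 0 0
  0 0 3 1
  0 0 0 0
  0 0 0 0
After step 2: ants at (1,3),(1,2),(0,2)
  0 0 1 0
  0 0 4 2
  0 0 0 0
  0 0 0 0
After step 3: ants at (1,2),(1,3),(1,2)
  0 0 0 0
  0 0 7 3
  0 0 0 0
  0 0 0 0
After step 4: ants at (1,3),(1,2),(1,3)
  0 0 0 0
  0 0 8 6
  0 0 0 0
  0 0 0 0
After step 5: ants at (1,2),(1,3),(1,2)
  0 0 0 0
  0 0 11 7
  0 0 0 0
  0 0 0 0
After step 6: ants at (1,3),(1,2),(1,3)
  0 0 0 0
  0 0 12 10
  0 0 0 0
  0 0 0 0

0 0 0 0
0 0 12 10
0 0 0 0
0 0 0 0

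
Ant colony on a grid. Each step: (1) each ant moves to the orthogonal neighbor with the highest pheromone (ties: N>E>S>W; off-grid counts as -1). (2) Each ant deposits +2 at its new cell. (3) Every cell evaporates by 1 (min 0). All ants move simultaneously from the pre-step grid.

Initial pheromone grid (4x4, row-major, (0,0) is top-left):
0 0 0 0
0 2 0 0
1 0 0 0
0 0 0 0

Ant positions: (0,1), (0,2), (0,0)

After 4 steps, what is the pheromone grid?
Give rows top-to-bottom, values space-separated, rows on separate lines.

After step 1: ants at (1,1),(0,3),(0,1)
  0 1 0 1
  0 3 0 0
  0 0 0 0
  0 0 0 0
After step 2: ants at (0,1),(1,3),(1,1)
  0 2 0 0
  0 4 0 1
  0 0 0 0
  0 0 0 0
After step 3: ants at (1,1),(0,3),(0,1)
  0 3 0 1
  0 5 0 0
  0 0 0 0
  0 0 0 0
After step 4: ants at (0,1),(1,3),(1,1)
  0 4 0 0
  0 6 0 1
  0 0 0 0
  0 0 0 0

0 4 0 0
0 6 0 1
0 0 0 0
0 0 0 0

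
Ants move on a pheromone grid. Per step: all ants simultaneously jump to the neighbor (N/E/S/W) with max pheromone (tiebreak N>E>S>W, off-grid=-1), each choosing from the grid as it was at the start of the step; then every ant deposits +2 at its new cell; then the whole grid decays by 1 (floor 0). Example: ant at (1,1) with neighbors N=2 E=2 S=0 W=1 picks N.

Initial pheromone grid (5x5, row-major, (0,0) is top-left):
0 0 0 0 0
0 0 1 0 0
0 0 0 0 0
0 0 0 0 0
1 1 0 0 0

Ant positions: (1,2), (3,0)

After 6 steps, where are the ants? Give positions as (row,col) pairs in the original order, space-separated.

Step 1: ant0:(1,2)->N->(0,2) | ant1:(3,0)->S->(4,0)
  grid max=2 at (4,0)
Step 2: ant0:(0,2)->E->(0,3) | ant1:(4,0)->N->(3,0)
  grid max=1 at (0,3)
Step 3: ant0:(0,3)->E->(0,4) | ant1:(3,0)->S->(4,0)
  grid max=2 at (4,0)
Step 4: ant0:(0,4)->S->(1,4) | ant1:(4,0)->N->(3,0)
  grid max=1 at (1,4)
Step 5: ant0:(1,4)->N->(0,4) | ant1:(3,0)->S->(4,0)
  grid max=2 at (4,0)
Step 6: ant0:(0,4)->S->(1,4) | ant1:(4,0)->N->(3,0)
  grid max=1 at (1,4)

(1,4) (3,0)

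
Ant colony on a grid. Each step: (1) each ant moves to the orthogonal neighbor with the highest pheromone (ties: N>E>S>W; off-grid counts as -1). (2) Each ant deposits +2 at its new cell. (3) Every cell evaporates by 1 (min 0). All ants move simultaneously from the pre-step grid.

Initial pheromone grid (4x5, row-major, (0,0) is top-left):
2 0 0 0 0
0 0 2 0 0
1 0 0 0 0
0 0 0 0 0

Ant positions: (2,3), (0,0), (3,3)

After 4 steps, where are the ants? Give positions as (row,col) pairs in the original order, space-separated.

Step 1: ant0:(2,3)->N->(1,3) | ant1:(0,0)->E->(0,1) | ant2:(3,3)->N->(2,3)
  grid max=1 at (0,0)
Step 2: ant0:(1,3)->S->(2,3) | ant1:(0,1)->W->(0,0) | ant2:(2,3)->N->(1,3)
  grid max=2 at (0,0)
Step 3: ant0:(2,3)->N->(1,3) | ant1:(0,0)->E->(0,1) | ant2:(1,3)->S->(2,3)
  grid max=3 at (1,3)
Step 4: ant0:(1,3)->S->(2,3) | ant1:(0,1)->W->(0,0) | ant2:(2,3)->N->(1,3)
  grid max=4 at (1,3)

(2,3) (0,0) (1,3)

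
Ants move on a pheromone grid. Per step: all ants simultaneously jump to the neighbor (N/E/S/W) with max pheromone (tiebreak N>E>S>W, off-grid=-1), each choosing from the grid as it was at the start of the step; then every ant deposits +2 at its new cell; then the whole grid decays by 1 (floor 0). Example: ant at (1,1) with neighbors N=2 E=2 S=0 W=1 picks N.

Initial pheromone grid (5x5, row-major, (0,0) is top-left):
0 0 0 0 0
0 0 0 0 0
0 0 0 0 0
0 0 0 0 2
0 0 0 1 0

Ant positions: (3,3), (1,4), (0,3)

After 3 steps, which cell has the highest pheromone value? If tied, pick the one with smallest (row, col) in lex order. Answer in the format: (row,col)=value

Step 1: ant0:(3,3)->E->(3,4) | ant1:(1,4)->N->(0,4) | ant2:(0,3)->E->(0,4)
  grid max=3 at (0,4)
Step 2: ant0:(3,4)->N->(2,4) | ant1:(0,4)->S->(1,4) | ant2:(0,4)->S->(1,4)
  grid max=3 at (1,4)
Step 3: ant0:(2,4)->N->(1,4) | ant1:(1,4)->N->(0,4) | ant2:(1,4)->N->(0,4)
  grid max=5 at (0,4)
Final grid:
  0 0 0 0 5
  0 0 0 0 4
  0 0 0 0 0
  0 0 0 0 1
  0 0 0 0 0
Max pheromone 5 at (0,4)

Answer: (0,4)=5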